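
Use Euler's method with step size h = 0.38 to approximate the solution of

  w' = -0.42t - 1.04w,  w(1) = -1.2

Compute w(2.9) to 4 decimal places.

-0.8787

Euler: w_{n+1} = w_n + h·f(t_n, w_n).
t=1.000000, w=-1.200000: f=0.828000 → w ← -1.200000 + 0.38·0.828000 = -0.885360
t=1.380000, w=-0.885360: f=0.341174 → w ← -0.885360 + 0.38·0.341174 = -0.755714
t=1.760000, w=-0.755714: f=0.046742 → w ← -0.755714 + 0.38·0.046742 = -0.737952
t=2.140000, w=-0.737952: f=-0.131330 → w ← -0.737952 + 0.38·(-0.131330) = -0.787857
t=2.520000, w=-0.787857: f=-0.239029 → w ← -0.787857 + 0.38·(-0.239029) = -0.878688
w(2.9) ≈ -0.8787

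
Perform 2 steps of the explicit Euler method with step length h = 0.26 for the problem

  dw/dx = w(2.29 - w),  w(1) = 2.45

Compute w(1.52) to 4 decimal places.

2.3126

Euler: w_{n+1} = w_n + h·f(x_n, w_n).
x=1.000000, w=2.450000: f=-0.392000 → w ← 2.450000 + 0.26·(-0.392000) = 2.348080
x=1.260000, w=2.348080: f=-0.136376 → w ← 2.348080 + 0.26·(-0.136376) = 2.312622
w(1.52) ≈ 2.3126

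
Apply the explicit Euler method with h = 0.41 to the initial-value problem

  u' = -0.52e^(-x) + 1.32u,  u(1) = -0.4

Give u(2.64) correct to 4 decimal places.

-2.7437

Euler: u_{n+1} = u_n + h·f(x_n, u_n).
x=1.000000, u=-0.400000: f=-0.719297 → u ← -0.400000 + 0.41·(-0.719297) = -0.694912
x=1.410000, u=-0.694912: f=-1.044238 → u ← -0.694912 + 0.41·(-1.044238) = -1.123050
x=1.820000, u=-1.123050: f=-1.566679 → u ← -1.123050 + 0.41·(-1.566679) = -1.765388
x=2.230000, u=-1.765388: f=-2.386227 → u ← -1.765388 + 0.41·(-2.386227) = -2.743741
u(2.64) ≈ -2.7437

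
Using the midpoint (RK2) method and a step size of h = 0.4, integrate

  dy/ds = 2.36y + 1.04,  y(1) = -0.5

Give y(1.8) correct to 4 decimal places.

-0.7794

Midpoint: k1 = f(s_n, y_n); k2 = f(s_n + h/2, y_n + (h/2)·k1); y_{n+1} = y_n + h·k2.
s=1.000000, y=-0.500000:
  k1 = f(1.000000, -0.500000) = -0.140000
  k2 = f(1.200000, -0.528000) = -0.206080
  y ← -0.500000 + 0.4·(-0.206080) = -0.582432
s=1.400000, y=-0.582432:
  k1 = f(1.400000, -0.582432) = -0.334540
  k2 = f(1.600000, -0.649340) = -0.492442
  y ← -0.582432 + 0.4·(-0.492442) = -0.779409
y(1.8) ≈ -0.7794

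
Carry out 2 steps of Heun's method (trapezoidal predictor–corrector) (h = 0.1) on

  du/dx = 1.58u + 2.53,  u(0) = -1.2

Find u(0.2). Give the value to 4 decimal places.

Heun: k1 = f(x_n, u_n); k2 = f(x_n + h, u_n + h·k1); u_{n+1} = u_n + (h/2)·(k1 + k2).
x=0.000000, u=-1.200000:
  k1 = f(0.000000, -1.200000) = 0.634000
  k2 = f(0.100000, -1.136600) = 0.734172
  u ← -1.200000 + (0.1/2)·(0.634000 + 0.734172) = -1.131591
x=0.100000, u=-1.131591:
  k1 = f(0.100000, -1.131591) = 0.742086
  k2 = f(0.200000, -1.057383) = 0.859335
  u ← -1.131591 + (0.1/2)·(0.742086 + 0.859335) = -1.051520
u(0.2) ≈ -1.0515

-1.0515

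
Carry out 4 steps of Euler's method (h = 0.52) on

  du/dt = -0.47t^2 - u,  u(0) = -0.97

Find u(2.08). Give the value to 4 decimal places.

-0.7884

Euler: u_{n+1} = u_n + h·f(t_n, u_n).
t=0.000000, u=-0.970000: f=0.970000 → u ← -0.970000 + 0.52·0.970000 = -0.465600
t=0.520000, u=-0.465600: f=0.338512 → u ← -0.465600 + 0.52·0.338512 = -0.289574
t=1.040000, u=-0.289574: f=-0.218778 → u ← -0.289574 + 0.52·(-0.218778) = -0.403338
t=1.560000, u=-0.403338: f=-0.740454 → u ← -0.403338 + 0.52·(-0.740454) = -0.788374
u(2.08) ≈ -0.7884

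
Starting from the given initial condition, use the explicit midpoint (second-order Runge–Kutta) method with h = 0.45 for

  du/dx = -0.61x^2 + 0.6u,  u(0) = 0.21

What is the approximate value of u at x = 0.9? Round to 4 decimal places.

0.2077

Midpoint: k1 = f(x_n, u_n); k2 = f(x_n + h/2, u_n + (h/2)·k1); u_{n+1} = u_n + h·k2.
x=0.000000, u=0.210000:
  k1 = f(0.000000, 0.210000) = 0.126000
  k2 = f(0.225000, 0.238350) = 0.112129
  u ← 0.210000 + 0.45·0.112129 = 0.260458
x=0.450000, u=0.260458:
  k1 = f(0.450000, 0.260458) = 0.032750
  k2 = f(0.675000, 0.267827) = -0.117235
  u ← 0.260458 + 0.45·(-0.117235) = 0.207702
u(0.9) ≈ 0.2077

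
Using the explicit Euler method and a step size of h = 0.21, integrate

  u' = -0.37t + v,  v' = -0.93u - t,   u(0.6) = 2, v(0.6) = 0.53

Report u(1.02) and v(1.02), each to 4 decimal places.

2.0046, -0.5599

Euler on (u,v): u_{n+1} = u_n + h·u', v_{n+1} = v_n + h·v'.
0.600000: (2.000000, 0.530000); f=(0.308000, -2.460000) → (2.064680, 0.013400)
0.810000: (2.064680, 0.013400); f=(-0.286300, -2.730152) → (2.004557, -0.559932)
(u(1.02), v(1.02)) ≈ (2.0046, -0.5599)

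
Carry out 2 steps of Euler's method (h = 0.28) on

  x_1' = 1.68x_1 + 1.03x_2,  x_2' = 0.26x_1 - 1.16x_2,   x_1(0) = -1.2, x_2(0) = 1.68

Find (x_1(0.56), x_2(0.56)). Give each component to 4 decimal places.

Euler on (x_1,x_2): x_1_{n+1} = x_1_n + h·x_1', x_2_{n+1} = x_2_n + h·x_2'.
0.000000: (-1.200000, 1.680000); f=(-0.285600, -2.260800) → (-1.279968, 1.046976)
0.280000: (-1.279968, 1.046976); f=(-1.071961, -1.547284) → (-1.580117, 0.613737)
(x_1(0.56), x_2(0.56)) ≈ (-1.5801, 0.6137)

-1.5801, 0.6137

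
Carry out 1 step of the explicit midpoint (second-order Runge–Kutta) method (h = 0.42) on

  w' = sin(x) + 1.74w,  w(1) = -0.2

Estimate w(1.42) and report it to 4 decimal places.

0.1225

Midpoint: k1 = f(x_n, w_n); k2 = f(x_n + h/2, w_n + (h/2)·k1); w_{n+1} = w_n + h·k2.
x=1.000000, w=-0.200000:
  k1 = f(1.000000, -0.200000) = 0.493471
  k2 = f(1.210000, -0.096371) = 0.767930
  w ← -0.200000 + 0.42·0.767930 = 0.122531
w(1.42) ≈ 0.1225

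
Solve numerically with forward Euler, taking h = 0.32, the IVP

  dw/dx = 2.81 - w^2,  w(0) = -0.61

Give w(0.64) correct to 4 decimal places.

Euler: w_{n+1} = w_n + h·f(x_n, w_n).
x=0.000000, w=-0.610000: f=2.437900 → w ← -0.610000 + 0.32·2.437900 = 0.170128
x=0.320000, w=0.170128: f=2.781056 → w ← 0.170128 + 0.32·2.781056 = 1.060066
w(0.64) ≈ 1.0601

1.0601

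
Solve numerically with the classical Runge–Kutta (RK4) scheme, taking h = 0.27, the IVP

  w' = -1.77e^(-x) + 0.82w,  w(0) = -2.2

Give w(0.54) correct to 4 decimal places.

RK4: k1 = f(x_n, w_n); k2 = f(x_n + h/2, w_n + (h/2)·k1); k3 = f(x_n + h/2, w_n + (h/2)·k2); k4 = f(x_n + h, w_n + h·k3); w_{n+1} = w_n + (h/6)·(k1 + 2k2 + 2k3 + k4).
x=0.000000, w=-2.200000:
  k1 = f(0.000000, -2.200000) = -3.574000
  k2 = f(0.135000, -2.682490) = -3.746119
  k3 = f(0.135000, -2.705726) = -3.765173
  k4 = f(0.270000, -3.216597) = -3.988791
  w ← -2.200000 + (0.27/6)·(k1 + 2k2 + 2k3 + k4) = -3.216342
x=0.270000, w=-3.216342:
  k1 = f(0.270000, -3.216342) = -3.988582
  k2 = f(0.405000, -3.754800) = -4.259485
  k3 = f(0.405000, -3.791372) = -4.289474
  k4 = f(0.540000, -4.374500) = -4.618554
  w ← -3.216342 + (0.27/6)·(k1 + 2k2 + 2k3 + k4) = -4.373069
w(0.54) ≈ -4.3731

-4.3731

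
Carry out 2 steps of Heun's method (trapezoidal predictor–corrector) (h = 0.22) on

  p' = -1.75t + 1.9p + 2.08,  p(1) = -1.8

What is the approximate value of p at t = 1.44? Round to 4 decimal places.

-4.0676

Heun: k1 = f(t_n, p_n); k2 = f(t_n + h, p_n + h·k1); p_{n+1} = p_n + (h/2)·(k1 + k2).
t=1.000000, p=-1.800000:
  k1 = f(1.000000, -1.800000) = -3.090000
  k2 = f(1.220000, -2.479800) = -4.766620
  p ← -1.800000 + (0.22/2)·(-3.090000 + (-4.766620)) = -2.664228
t=1.220000, p=-2.664228:
  k1 = f(1.220000, -2.664228) = -5.117034
  k2 = f(1.440000, -3.789976) = -7.640954
  p ← -2.664228 + (0.22/2)·(-5.117034 + (-7.640954)) = -4.067607
p(1.44) ≈ -4.0676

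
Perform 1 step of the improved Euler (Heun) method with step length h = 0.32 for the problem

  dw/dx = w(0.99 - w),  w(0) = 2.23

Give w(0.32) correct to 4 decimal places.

1.7111

Heun: k1 = f(x_n, w_n); k2 = f(x_n + h, w_n + h·k1); w_{n+1} = w_n + (h/2)·(k1 + k2).
x=0.000000, w=2.230000:
  k1 = f(0.000000, 2.230000) = -2.765200
  k2 = f(0.320000, 1.345136) = -0.477706
  w ← 2.230000 + (0.32/2)·(-2.765200 + (-0.477706)) = 1.711135
w(0.32) ≈ 1.7111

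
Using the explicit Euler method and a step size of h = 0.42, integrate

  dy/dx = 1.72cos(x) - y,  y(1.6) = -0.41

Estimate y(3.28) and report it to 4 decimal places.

Euler: y_{n+1} = y_n + h·f(x_n, y_n).
x=1.600000, y=-0.410000: f=0.359777 → y ← -0.410000 + 0.42·0.359777 = -0.258894
x=2.020000, y=-0.258894: f=-0.488013 → y ← -0.258894 + 0.42·(-0.488013) = -0.463859
x=2.440000, y=-0.463859: f=-0.849903 → y ← -0.463859 + 0.42·(-0.849903) = -0.820819
x=2.860000, y=-0.820819: f=-0.831438 → y ← -0.820819 + 0.42·(-0.831438) = -1.170022
y(3.28) ≈ -1.1700

-1.1700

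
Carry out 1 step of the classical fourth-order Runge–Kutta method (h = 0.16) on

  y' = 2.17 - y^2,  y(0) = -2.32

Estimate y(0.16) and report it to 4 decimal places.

RK4: k1 = f(t_n, y_n); k2 = f(t_n + h/2, y_n + (h/2)·k1); k3 = f(t_n + h/2, y_n + (h/2)·k2); k4 = f(t_n + h, y_n + h·k3); y_{n+1} = y_n + (h/6)·(k1 + 2k2 + 2k3 + k4).
t=0.000000, y=-2.320000:
  k1 = f(0.000000, -2.320000) = -3.212400
  k2 = f(0.080000, -2.576992) = -4.470888
  k3 = f(0.080000, -2.677671) = -4.999922
  k4 = f(0.160000, -3.119988) = -7.564322
  y ← -2.320000 + (0.16/6)·(k1 + 2k2 + 2k3 + k4) = -3.112489
y(0.16) ≈ -3.1125

-3.1125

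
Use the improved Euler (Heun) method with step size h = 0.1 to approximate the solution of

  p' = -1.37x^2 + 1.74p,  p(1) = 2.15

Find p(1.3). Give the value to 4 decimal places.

2.9197

Heun: k1 = f(x_n, p_n); k2 = f(x_n + h, p_n + h·k1); p_{n+1} = p_n + (h/2)·(k1 + k2).
x=1.000000, p=2.150000:
  k1 = f(1.000000, 2.150000) = 2.371000
  k2 = f(1.100000, 2.387100) = 2.495854
  p ← 2.150000 + (0.1/2)·(2.371000 + 2.495854) = 2.393343
x=1.100000, p=2.393343:
  k1 = f(1.100000, 2.393343) = 2.506716
  k2 = f(1.200000, 2.644014) = 2.627785
  p ← 2.393343 + (0.1/2)·(2.506716 + 2.627785) = 2.650068
x=1.200000, p=2.650068:
  k1 = f(1.200000, 2.650068) = 2.638318
  k2 = f(1.300000, 2.913900) = 2.754885
  p ← 2.650068 + (0.1/2)·(2.638318 + 2.754885) = 2.919728
p(1.3) ≈ 2.9197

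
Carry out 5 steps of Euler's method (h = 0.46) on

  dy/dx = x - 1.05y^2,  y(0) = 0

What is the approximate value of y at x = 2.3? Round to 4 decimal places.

1.3635

Euler: y_{n+1} = y_n + h·f(x_n, y_n).
x=0.000000, y=0.000000: f=0.000000 → y ← 0.000000 + 0.46·0.000000 = 0.000000
x=0.460000, y=0.000000: f=0.460000 → y ← 0.000000 + 0.46·0.460000 = 0.211600
x=0.920000, y=0.211600: f=0.872987 → y ← 0.211600 + 0.46·0.872987 = 0.613174
x=1.380000, y=0.613174: f=0.985219 → y ← 0.613174 + 0.46·0.985219 = 1.066374
x=1.840000, y=1.066374: f=0.645988 → y ← 1.066374 + 0.46·0.645988 = 1.363529
y(2.3) ≈ 1.3635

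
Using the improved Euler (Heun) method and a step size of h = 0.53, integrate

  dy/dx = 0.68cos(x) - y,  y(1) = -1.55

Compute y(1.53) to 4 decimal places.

-0.8931

Heun: k1 = f(x_n, y_n); k2 = f(x_n + h, y_n + h·k1); y_{n+1} = y_n + (h/2)·(k1 + k2).
x=1.000000, y=-1.550000:
  k1 = f(1.000000, -1.550000) = 1.917406
  k2 = f(1.530000, -0.533775) = 0.561509
  y ← -1.550000 + (0.53/2)·(1.917406 + 0.561509) = -0.893088
y(1.53) ≈ -0.8931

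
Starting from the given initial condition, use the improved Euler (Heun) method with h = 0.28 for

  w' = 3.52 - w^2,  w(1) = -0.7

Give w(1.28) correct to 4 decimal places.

Heun: k1 = f(t_n, w_n); k2 = f(t_n + h, w_n + h·k1); w_{n+1} = w_n + (h/2)·(k1 + k2).
t=1.000000, w=-0.700000:
  k1 = f(1.000000, -0.700000) = 3.030000
  k2 = f(1.280000, 0.148400) = 3.497977
  w ← -0.700000 + (0.28/2)·(3.030000 + 3.497977) = 0.213917
w(1.28) ≈ 0.2139

0.2139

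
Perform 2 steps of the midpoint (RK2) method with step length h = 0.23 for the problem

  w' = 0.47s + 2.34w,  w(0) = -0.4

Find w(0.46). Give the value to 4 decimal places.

-1.0681

Midpoint: k1 = f(s_n, w_n); k2 = f(s_n + h/2, w_n + (h/2)·k1); w_{n+1} = w_n + h·k2.
s=0.000000, w=-0.400000:
  k1 = f(0.000000, -0.400000) = -0.936000
  k2 = f(0.115000, -0.507640) = -1.133828
  w ← -0.400000 + 0.23·(-1.133828) = -0.660780
s=0.230000, w=-0.660780:
  k1 = f(0.230000, -0.660780) = -1.438126
  k2 = f(0.345000, -0.826165) = -1.771076
  w ← -0.660780 + 0.23·(-1.771076) = -1.068128
w(0.46) ≈ -1.0681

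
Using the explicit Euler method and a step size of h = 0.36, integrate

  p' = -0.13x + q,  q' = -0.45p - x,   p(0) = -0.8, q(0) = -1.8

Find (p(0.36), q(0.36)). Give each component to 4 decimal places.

-1.4480, -1.6704

Euler on (p,q): p_{n+1} = p_n + h·p', q_{n+1} = q_n + h·q'.
0.000000: (-0.800000, -1.800000); f=(-1.800000, 0.360000) → (-1.448000, -1.670400)
(p(0.36), q(0.36)) ≈ (-1.4480, -1.6704)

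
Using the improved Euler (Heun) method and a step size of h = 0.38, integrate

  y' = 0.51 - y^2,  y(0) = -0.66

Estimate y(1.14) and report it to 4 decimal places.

-0.4838

Heun: k1 = f(s_n, y_n); k2 = f(s_n + h, y_n + h·k1); y_{n+1} = y_n + (h/2)·(k1 + k2).
s=0.000000, y=-0.660000:
  k1 = f(0.000000, -0.660000) = 0.074400
  k2 = f(0.380000, -0.631728) = 0.110920
  y ← -0.660000 + (0.38/2)·(0.074400 + 0.110920) = -0.624789
s=0.380000, y=-0.624789:
  k1 = f(0.380000, -0.624789) = 0.119638
  k2 = f(0.760000, -0.579327) = 0.174381
  y ← -0.624789 + (0.38/2)·(0.119638 + 0.174381) = -0.568926
s=0.760000, y=-0.568926:
  k1 = f(0.760000, -0.568926) = 0.186324
  k2 = f(1.140000, -0.498123) = 0.261874
  y ← -0.568926 + (0.38/2)·(0.186324 + 0.261874) = -0.483768
y(1.14) ≈ -0.4838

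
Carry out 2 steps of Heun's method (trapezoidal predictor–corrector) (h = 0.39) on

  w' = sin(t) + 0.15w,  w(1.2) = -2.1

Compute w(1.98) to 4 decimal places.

-1.5646

Heun: k1 = f(t_n, w_n); k2 = f(t_n + h, w_n + h·k1); w_{n+1} = w_n + (h/2)·(k1 + k2).
t=1.200000, w=-2.100000:
  k1 = f(1.200000, -2.100000) = 0.617039
  k2 = f(1.590000, -1.859355) = 0.720912
  w ← -2.100000 + (0.39/2)·(0.617039 + 0.720912) = -1.839099
t=1.590000, w=-1.839099:
  k1 = f(1.590000, -1.839099) = 0.723951
  k2 = f(1.980000, -1.556759) = 0.683924
  w ← -1.839099 + (0.39/2)·(0.723951 + 0.683924) = -1.564564
w(1.98) ≈ -1.5646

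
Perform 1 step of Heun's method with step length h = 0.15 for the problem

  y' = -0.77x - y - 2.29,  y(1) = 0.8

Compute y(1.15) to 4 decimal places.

0.2558

Heun: k1 = f(x_n, y_n); k2 = f(x_n + h, y_n + h·k1); y_{n+1} = y_n + (h/2)·(k1 + k2).
x=1.000000, y=0.800000:
  k1 = f(1.000000, 0.800000) = -3.860000
  k2 = f(1.150000, 0.221000) = -3.396500
  y ← 0.800000 + (0.15/2)·(-3.860000 + (-3.396500)) = 0.255763
y(1.15) ≈ 0.2558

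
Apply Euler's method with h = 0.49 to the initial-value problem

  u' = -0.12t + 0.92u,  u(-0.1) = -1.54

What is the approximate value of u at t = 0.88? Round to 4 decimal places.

Euler: u_{n+1} = u_n + h·f(t_n, u_n).
t=-0.100000, u=-1.540000: f=-1.404800 → u ← -1.540000 + 0.49·(-1.404800) = -2.228352
t=0.390000, u=-2.228352: f=-2.096884 → u ← -2.228352 + 0.49·(-2.096884) = -3.255825
u(0.88) ≈ -3.2558

-3.2558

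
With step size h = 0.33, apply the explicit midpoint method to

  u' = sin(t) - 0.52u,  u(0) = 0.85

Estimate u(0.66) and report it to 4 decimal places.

0.7975

Midpoint: k1 = f(t_n, u_n); k2 = f(t_n + h/2, u_n + (h/2)·k1); u_{n+1} = u_n + h·k2.
t=0.000000, u=0.850000:
  k1 = f(0.000000, 0.850000) = -0.442000
  k2 = f(0.165000, 0.777070) = -0.239824
  u ← 0.850000 + 0.33·(-0.239824) = 0.770858
t=0.330000, u=0.770858:
  k1 = f(0.330000, 0.770858) = -0.076803
  k2 = f(0.495000, 0.758186) = 0.080775
  u ← 0.770858 + 0.33·0.080775 = 0.797514
u(0.66) ≈ 0.7975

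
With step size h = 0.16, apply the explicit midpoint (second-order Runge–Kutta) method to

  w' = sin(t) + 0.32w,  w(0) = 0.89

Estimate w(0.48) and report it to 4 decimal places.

Midpoint: k1 = f(t_n, w_n); k2 = f(t_n + h/2, w_n + (h/2)·k1); w_{n+1} = w_n + h·k2.
t=0.000000, w=0.890000:
  k1 = f(0.000000, 0.890000) = 0.284800
  k2 = f(0.080000, 0.912784) = 0.372006
  w ← 0.890000 + 0.16·0.372006 = 0.949521
t=0.160000, w=0.949521:
  k1 = f(0.160000, 0.949521) = 0.463165
  k2 = f(0.240000, 0.986574) = 0.553406
  w ← 0.949521 + 0.16·0.553406 = 1.038066
t=0.320000, w=1.038066:
  k1 = f(0.320000, 1.038066) = 0.646748
  k2 = f(0.400000, 1.089806) = 0.738156
  w ← 1.038066 + 0.16·0.738156 = 1.156171
w(0.48) ≈ 1.1562

1.1562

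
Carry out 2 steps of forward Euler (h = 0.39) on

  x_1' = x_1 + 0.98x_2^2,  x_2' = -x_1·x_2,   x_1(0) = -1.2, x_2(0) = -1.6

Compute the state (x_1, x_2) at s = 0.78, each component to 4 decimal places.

1.1500, -2.9805

Euler on (x_1,x_2): x_1_{n+1} = x_1_n + h·x_1', x_2_{n+1} = x_2_n + h·x_2'.
0.000000: (-1.200000, -1.600000); f=(1.308800, -1.920000) → (-0.689568, -2.348800)
0.390000: (-0.689568, -2.348800); f=(4.716956, -1.619657) → (1.150045, -2.980466)
(x_1(0.78), x_2(0.78)) ≈ (1.1500, -2.9805)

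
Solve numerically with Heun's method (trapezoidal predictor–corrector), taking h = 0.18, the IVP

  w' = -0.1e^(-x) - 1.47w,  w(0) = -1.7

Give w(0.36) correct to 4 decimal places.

-1.0317

Heun: k1 = f(x_n, w_n); k2 = f(x_n + h, w_n + h·k1); w_{n+1} = w_n + (h/2)·(k1 + k2).
x=0.000000, w=-1.700000:
  k1 = f(0.000000, -1.700000) = 2.399000
  k2 = f(0.180000, -1.268180) = 1.780698
  w ← -1.700000 + (0.18/2)·(2.399000 + 1.780698) = -1.323827
x=0.180000, w=-1.323827:
  k1 = f(0.180000, -1.323827) = 1.862499
  k2 = f(0.360000, -0.988577) = 1.383441
  w ← -1.323827 + (0.18/2)·(1.862499 + 1.383441) = -1.031693
w(0.36) ≈ -1.0317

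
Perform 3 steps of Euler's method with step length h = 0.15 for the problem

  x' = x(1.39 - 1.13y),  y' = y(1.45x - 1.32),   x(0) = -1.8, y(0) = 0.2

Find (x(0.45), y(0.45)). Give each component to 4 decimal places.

Euler on (x,y): x_{n+1} = x_n + h·x', y_{n+1} = y_n + h·y'.
0.000000: (-1.800000, 0.200000); f=(-2.095200, -0.786000) → (-2.114280, 0.082100)
0.150000: (-2.114280, 0.082100); f=(-2.742701, -0.360066) → (-2.525685, 0.028090)
0.300000: (-2.525685, 0.028090); f=(-3.430533, -0.139951) → (-3.040265, 0.007097)
(x(0.45), y(0.45)) ≈ (-3.0403, 0.0071)

-3.0403, 0.0071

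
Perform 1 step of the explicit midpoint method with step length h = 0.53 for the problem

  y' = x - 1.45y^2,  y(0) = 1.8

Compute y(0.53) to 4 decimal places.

1.7037

Midpoint: k1 = f(x_n, y_n); k2 = f(x_n + h/2, y_n + (h/2)·k1); y_{n+1} = y_n + h·k2.
x=0.000000, y=1.800000:
  k1 = f(0.000000, 1.800000) = -4.698000
  k2 = f(0.265000, 0.555030) = -0.181685
  y ← 1.800000 + 0.53·(-0.181685) = 1.703707
y(0.53) ≈ 1.7037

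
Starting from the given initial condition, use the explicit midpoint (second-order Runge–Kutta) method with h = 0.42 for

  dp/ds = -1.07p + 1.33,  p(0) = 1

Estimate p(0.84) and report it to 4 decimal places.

Midpoint: k1 = f(s_n, p_n); k2 = f(s_n + h/2, p_n + (h/2)·k1); p_{n+1} = p_n + h·k2.
s=0.000000, p=1.000000:
  k1 = f(0.000000, 1.000000) = 0.260000
  k2 = f(0.210000, 1.054600) = 0.201578
  p ← 1.000000 + 0.42·0.201578 = 1.084663
s=0.420000, p=1.084663:
  k1 = f(0.420000, 1.084663) = 0.169411
  k2 = f(0.630000, 1.120239) = 0.131344
  p ← 1.084663 + 0.42·0.131344 = 1.139827
p(0.84) ≈ 1.1398

1.1398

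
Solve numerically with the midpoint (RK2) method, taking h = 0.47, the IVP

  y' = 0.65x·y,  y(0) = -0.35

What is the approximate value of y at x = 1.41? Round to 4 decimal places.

-0.6513

Midpoint: k1 = f(x_n, y_n); k2 = f(x_n + h/2, y_n + (h/2)·k1); y_{n+1} = y_n + h·k2.
x=0.000000, y=-0.350000:
  k1 = f(0.000000, -0.350000) = 0.000000
  k2 = f(0.235000, -0.350000) = -0.053462
  y ← -0.350000 + 0.47·(-0.053462) = -0.375127
x=0.470000, y=-0.375127:
  k1 = f(0.470000, -0.375127) = -0.114601
  k2 = f(0.705000, -0.402059) = -0.184243
  y ← -0.375127 + 0.47·(-0.184243) = -0.461722
x=0.940000, y=-0.461722:
  k1 = f(0.940000, -0.461722) = -0.282112
  k2 = f(1.175000, -0.528018) = -0.403274
  y ← -0.461722 + 0.47·(-0.403274) = -0.651260
y(1.41) ≈ -0.6513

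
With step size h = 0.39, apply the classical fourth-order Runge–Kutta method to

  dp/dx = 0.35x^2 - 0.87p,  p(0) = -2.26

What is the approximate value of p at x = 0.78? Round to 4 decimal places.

-1.0995

RK4: k1 = f(x_n, p_n); k2 = f(x_n + h/2, p_n + (h/2)·k1); k3 = f(x_n + h/2, p_n + (h/2)·k2); k4 = f(x_n + h, p_n + h·k3); p_{n+1} = p_n + (h/6)·(k1 + 2k2 + 2k3 + k4).
x=0.000000, p=-2.260000:
  k1 = f(0.000000, -2.260000) = 1.966200
  k2 = f(0.195000, -1.876591) = 1.645943
  k3 = f(0.195000, -1.939041) = 1.700275
  k4 = f(0.390000, -1.596893) = 1.442532
  p ← -2.260000 + (0.39/6)·(k1 + 2k2 + 2k3 + k4) = -1.603424
x=0.390000, p=-1.603424:
  k1 = f(0.390000, -1.603424) = 1.448214
  k2 = f(0.585000, -1.321022) = 1.269068
  k3 = f(0.585000, -1.355956) = 1.299460
  k4 = f(0.780000, -1.096635) = 1.167012
  p ← -1.603424 + (0.39/6)·(k1 + 2k2 + 2k3 + k4) = -1.099526
p(0.78) ≈ -1.0995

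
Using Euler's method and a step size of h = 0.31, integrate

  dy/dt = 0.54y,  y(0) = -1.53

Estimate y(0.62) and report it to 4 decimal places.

-2.0851

Euler: y_{n+1} = y_n + h·f(t_n, y_n).
t=0.000000, y=-1.530000: f=-0.826200 → y ← -1.530000 + 0.31·(-0.826200) = -1.786122
t=0.310000, y=-1.786122: f=-0.964506 → y ← -1.786122 + 0.31·(-0.964506) = -2.085119
y(0.62) ≈ -2.0851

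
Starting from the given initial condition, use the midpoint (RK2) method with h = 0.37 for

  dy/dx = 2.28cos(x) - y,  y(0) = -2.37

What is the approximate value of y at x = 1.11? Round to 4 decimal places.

0.3125

Midpoint: k1 = f(x_n, y_n); k2 = f(x_n + h/2, y_n + (h/2)·k1); y_{n+1} = y_n + h·k2.
x=0.000000, y=-2.370000:
  k1 = f(0.000000, -2.370000) = 4.650000
  k2 = f(0.185000, -1.509750) = 3.750845
  y ← -2.370000 + 0.37·3.750845 = -0.982187
x=0.370000, y=-0.982187:
  k1 = f(0.370000, -0.982187) = 3.107894
  k2 = f(0.555000, -0.407227) = 2.345000
  y ← -0.982187 + 0.37·2.345000 = -0.114537
x=0.740000, y=-0.114537:
  k1 = f(0.740000, -0.114537) = 1.798246
  k2 = f(0.925000, 0.218138) = 1.154045
  y ← -0.114537 + 0.37·1.154045 = 0.312459
y(1.11) ≈ 0.3125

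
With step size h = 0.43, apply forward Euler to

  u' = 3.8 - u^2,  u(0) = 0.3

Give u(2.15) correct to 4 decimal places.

1.9382

Euler: u_{n+1} = u_n + h·f(t_n, u_n).
t=0.000000, u=0.300000: f=3.710000 → u ← 0.300000 + 0.43·3.710000 = 1.895300
t=0.430000, u=1.895300: f=0.207838 → u ← 1.895300 + 0.43·0.207838 = 1.984670
t=0.860000, u=1.984670: f=-0.138916 → u ← 1.984670 + 0.43·(-0.138916) = 1.924936
t=1.290000, u=1.924936: f=0.094620 → u ← 1.924936 + 0.43·0.094620 = 1.965623
t=1.720000, u=1.965623: f=-0.063674 → u ← 1.965623 + 0.43·(-0.063674) = 1.938243
u(2.15) ≈ 1.9382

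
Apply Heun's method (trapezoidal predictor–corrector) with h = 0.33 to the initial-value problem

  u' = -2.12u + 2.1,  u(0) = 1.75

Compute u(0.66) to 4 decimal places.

Heun: k1 = f(t_n, u_n); k2 = f(t_n + h, u_n + h·k1); u_{n+1} = u_n + (h/2)·(k1 + k2).
t=0.000000, u=1.750000:
  k1 = f(0.000000, 1.750000) = -1.610000
  k2 = f(0.330000, 1.218700) = -0.483644
  u ← 1.750000 + (0.33/2)·(-1.610000 + (-0.483644)) = 1.404549
t=0.330000, u=1.404549:
  k1 = f(0.330000, 1.404549) = -0.877643
  k2 = f(0.660000, 1.114926) = -0.263644
  u ← 1.404549 + (0.33/2)·(-0.877643 + (-0.263644)) = 1.216236
u(0.66) ≈ 1.2162

1.2162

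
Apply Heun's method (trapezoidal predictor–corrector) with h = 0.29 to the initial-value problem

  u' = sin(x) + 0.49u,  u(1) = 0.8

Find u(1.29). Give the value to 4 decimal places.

Heun: k1 = f(x_n, u_n); k2 = f(x_n + h, u_n + h·k1); u_{n+1} = u_n + (h/2)·(k1 + k2).
x=1.000000, u=0.800000:
  k1 = f(1.000000, 0.800000) = 1.233471
  k2 = f(1.290000, 1.157707) = 1.528111
  u ← 0.800000 + (0.29/2)·(1.233471 + 1.528111) = 1.200429
u(1.29) ≈ 1.2004

1.2004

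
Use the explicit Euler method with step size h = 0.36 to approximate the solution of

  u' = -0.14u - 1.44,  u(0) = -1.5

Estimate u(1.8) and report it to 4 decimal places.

Euler: u_{n+1} = u_n + h·f(s_n, u_n).
s=0.000000, u=-1.500000: f=-1.230000 → u ← -1.500000 + 0.36·(-1.230000) = -1.942800
s=0.360000, u=-1.942800: f=-1.168008 → u ← -1.942800 + 0.36·(-1.168008) = -2.363283
s=0.720000, u=-2.363283: f=-1.109140 → u ← -2.363283 + 0.36·(-1.109140) = -2.762573
s=1.080000, u=-2.762573: f=-1.053240 → u ← -2.762573 + 0.36·(-1.053240) = -3.141740
s=1.440000, u=-3.141740: f=-1.000156 → u ← -3.141740 + 0.36·(-1.000156) = -3.501796
u(1.8) ≈ -3.5018

-3.5018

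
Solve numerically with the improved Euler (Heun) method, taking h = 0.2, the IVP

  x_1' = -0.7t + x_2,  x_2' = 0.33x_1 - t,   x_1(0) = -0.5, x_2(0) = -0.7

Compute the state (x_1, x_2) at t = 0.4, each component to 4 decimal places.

-0.8592, -0.8669

Heun on (x_1,x_2): k1 = f(t_n, state_n); k2 = f(t_n + h, state_n + h·k1); state_{n+1} = state_n + (h/2)·(k1 + k2).
0.000000: (-0.500000, -0.700000)
  k1 = (-0.700000, -0.165000)
  predictor → (-0.640000, -0.733000)
  k2 = (-0.873000, -0.411200)
  → (-0.657300, -0.757620)
0.200000: (-0.657300, -0.757620)
  k1 = (-0.897620, -0.416909)
  predictor → (-0.836824, -0.841002)
  k2 = (-1.121002, -0.676152)
  → (-0.859162, -0.866926)
(x_1(0.4), x_2(0.4)) ≈ (-0.8592, -0.8669)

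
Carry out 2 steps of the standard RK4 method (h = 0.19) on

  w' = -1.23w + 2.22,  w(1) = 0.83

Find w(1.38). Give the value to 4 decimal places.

1.1940

RK4: k1 = f(t_n, w_n); k2 = f(t_n + h/2, w_n + (h/2)·k1); k3 = f(t_n + h/2, w_n + (h/2)·k2); k4 = f(t_n + h, w_n + h·k3); w_{n+1} = w_n + (h/6)·(k1 + 2k2 + 2k3 + k4).
t=1.000000, w=0.830000:
  k1 = f(1.000000, 0.830000) = 1.199100
  k2 = f(1.095000, 0.943914) = 1.058985
  k3 = f(1.095000, 0.930604) = 1.075358
  k4 = f(1.190000, 1.034318) = 0.947789
  w ← 0.830000 + (0.19/6)·(k1 + 2k2 + 2k3 + k4) = 1.033160
t=1.190000, w=1.033160:
  k1 = f(1.190000, 1.033160) = 0.949213
  k2 = f(1.285000, 1.123335) = 0.838298
  k3 = f(1.285000, 1.112798) = 0.851258
  k4 = f(1.380000, 1.194899) = 0.750274
  w ← 1.033160 + (0.19/6)·(k1 + 2k2 + 2k3 + k4) = 1.193982
w(1.38) ≈ 1.1940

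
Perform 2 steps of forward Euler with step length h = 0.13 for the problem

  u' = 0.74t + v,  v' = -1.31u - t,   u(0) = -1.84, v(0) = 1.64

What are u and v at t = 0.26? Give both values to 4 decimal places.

Euler on (u,v): u_{n+1} = u_n + h·u', v_{n+1} = v_n + h·v'.
0.000000: (-1.840000, 1.640000); f=(1.640000, 2.410400) → (-1.626800, 1.953352)
0.130000: (-1.626800, 1.953352); f=(2.049552, 2.001108) → (-1.360358, 2.213496)
(u(0.26), v(0.26)) ≈ (-1.3604, 2.2135)

-1.3604, 2.2135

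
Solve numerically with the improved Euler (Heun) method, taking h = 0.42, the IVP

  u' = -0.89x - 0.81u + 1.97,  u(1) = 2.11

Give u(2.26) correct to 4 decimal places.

Heun: k1 = f(x_n, u_n); k2 = f(x_n + h, u_n + h·k1); u_{n+1} = u_n + (h/2)·(k1 + k2).
x=1.000000, u=2.110000:
  k1 = f(1.000000, 2.110000) = -0.629100
  k2 = f(1.420000, 1.845778) = -0.788880
  u ← 2.110000 + (0.42/2)·(-0.629100 + (-0.788880)) = 1.812224
x=1.420000, u=1.812224:
  k1 = f(1.420000, 1.812224) = -0.761702
  k2 = f(1.840000, 1.492310) = -0.876371
  u ← 1.812224 + (0.42/2)·(-0.761702 + (-0.876371)) = 1.468229
x=1.840000, u=1.468229:
  k1 = f(1.840000, 1.468229) = -0.856865
  k2 = f(2.260000, 1.108345) = -0.939160
  u ← 1.468229 + (0.42/2)·(-0.856865 + (-0.939160)) = 1.091064
u(2.26) ≈ 1.0911

1.0911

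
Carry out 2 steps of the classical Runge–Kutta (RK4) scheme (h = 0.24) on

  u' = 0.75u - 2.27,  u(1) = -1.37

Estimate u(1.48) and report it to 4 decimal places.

-3.2752

RK4: k1 = f(t_n, u_n); k2 = f(t_n + h/2, u_n + (h/2)·k1); k3 = f(t_n + h/2, u_n + (h/2)·k2); k4 = f(t_n + h, u_n + h·k3); u_{n+1} = u_n + (h/6)·(k1 + 2k2 + 2k3 + k4).
t=1.000000, u=-1.370000:
  k1 = f(1.000000, -1.370000) = -3.297500
  k2 = f(1.120000, -1.765700) = -3.594275
  k3 = f(1.120000, -1.801313) = -3.620985
  k4 = f(1.240000, -2.239036) = -3.949277
  u ← -1.370000 + (0.24/6)·(k1 + 2k2 + 2k3 + k4) = -2.237092
t=1.240000, u=-2.237092:
  k1 = f(1.240000, -2.237092) = -3.947819
  k2 = f(1.360000, -2.710830) = -4.303123
  k3 = f(1.360000, -2.753467) = -4.335100
  k4 = f(1.480000, -3.277516) = -4.728137
  u ← -2.237092 + (0.24/6)·(k1 + 2k2 + 2k3 + k4) = -3.275188
u(1.48) ≈ -3.2752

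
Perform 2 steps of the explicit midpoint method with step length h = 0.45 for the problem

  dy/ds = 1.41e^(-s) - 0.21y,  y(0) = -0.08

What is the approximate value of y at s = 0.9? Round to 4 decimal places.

Midpoint: k1 = f(s_n, y_n); k2 = f(s_n + h/2, y_n + (h/2)·k1); y_{n+1} = y_n + h·k2.
s=0.000000, y=-0.080000:
  k1 = f(0.000000, -0.080000) = 1.426800
  k2 = f(0.225000, 0.241030) = 1.075292
  y ← -0.080000 + 0.45·1.075292 = 0.403881
s=0.450000, y=0.403881:
  k1 = f(0.450000, 0.403881) = 0.814241
  k2 = f(0.675000, 0.587085) = 0.594623
  y ← 0.403881 + 0.45·0.594623 = 0.671461
y(0.9) ≈ 0.6715

0.6715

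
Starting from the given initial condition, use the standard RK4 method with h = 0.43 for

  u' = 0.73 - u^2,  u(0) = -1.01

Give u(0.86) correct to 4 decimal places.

RK4: k1 = f(t_n, u_n); k2 = f(t_n + h/2, u_n + (h/2)·k1); k3 = f(t_n + h/2, u_n + (h/2)·k2); k4 = f(t_n + h, u_n + h·k3); u_{n+1} = u_n + (h/6)·(k1 + 2k2 + 2k3 + k4).
t=0.000000, u=-1.010000:
  k1 = f(0.000000, -1.010000) = -0.290100
  k2 = f(0.215000, -1.072372) = -0.419981
  k3 = f(0.215000, -1.100296) = -0.480651
  k4 = f(0.430000, -1.216680) = -0.750310
  u ← -1.010000 + (0.43/6)·(k1 + 2k2 + 2k3 + k4) = -1.213653
t=0.430000, u=-1.213653:
  k1 = f(0.430000, -1.213653) = -0.742954
  k2 = f(0.645000, -1.373388) = -1.156196
  k3 = f(0.645000, -1.462235) = -1.408132
  k4 = f(0.860000, -1.819150) = -2.579307
  u ← -1.213653 + (0.43/6)·(k1 + 2k2 + 2k3 + k4) = -1.819302
u(0.86) ≈ -1.8193

-1.8193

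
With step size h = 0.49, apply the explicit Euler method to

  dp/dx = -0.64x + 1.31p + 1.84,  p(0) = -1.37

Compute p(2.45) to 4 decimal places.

-3.8722

Euler: p_{n+1} = p_n + h·f(x_n, p_n).
x=0.000000, p=-1.370000: f=0.045300 → p ← -1.370000 + 0.49·0.045300 = -1.347803
x=0.490000, p=-1.347803: f=-0.239222 → p ← -1.347803 + 0.49·(-0.239222) = -1.465022
x=0.980000, p=-1.465022: f=-0.706378 → p ← -1.465022 + 0.49·(-0.706378) = -1.811147
x=1.470000, p=-1.811147: f=-1.473403 → p ← -1.811147 + 0.49·(-1.473403) = -2.533115
x=1.960000, p=-2.533115: f=-2.732780 → p ← -2.533115 + 0.49·(-2.732780) = -3.872177
p(2.45) ≈ -3.8722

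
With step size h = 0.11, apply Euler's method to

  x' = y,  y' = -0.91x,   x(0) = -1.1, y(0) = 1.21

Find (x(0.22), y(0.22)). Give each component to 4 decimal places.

Euler on (x,y): x_{n+1} = x_n + h·x', y_{n+1} = y_n + h·y'.
0.000000: (-1.100000, 1.210000); f=(1.210000, 1.001000) → (-0.966900, 1.320110)
0.110000: (-0.966900, 1.320110); f=(1.320110, 0.879879) → (-0.821688, 1.416897)
(x(0.22), y(0.22)) ≈ (-0.8217, 1.4169)

-0.8217, 1.4169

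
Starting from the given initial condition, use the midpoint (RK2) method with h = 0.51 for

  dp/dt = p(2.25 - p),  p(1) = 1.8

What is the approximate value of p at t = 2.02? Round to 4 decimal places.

Midpoint: k1 = f(t_n, p_n); k2 = f(t_n + h/2, p_n + (h/2)·k1); p_{n+1} = p_n + h·k2.
t=1.000000, p=1.800000:
  k1 = f(1.000000, 1.800000) = 0.810000
  k2 = f(1.255000, 2.006550) = 0.488495
  p ← 1.800000 + 0.51·0.488495 = 2.049132
t=1.510000, p=2.049132:
  k1 = f(1.510000, 2.049132) = 0.411605
  k2 = f(1.765000, 2.154091) = 0.206596
  p ← 2.049132 + 0.51·0.206596 = 2.154496
p(2.02) ≈ 2.1545

2.1545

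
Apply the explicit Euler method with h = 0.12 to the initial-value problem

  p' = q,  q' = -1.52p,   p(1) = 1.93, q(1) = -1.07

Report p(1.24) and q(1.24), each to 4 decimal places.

Euler on (p,q): p_{n+1} = p_n + h·p', q_{n+1} = q_n + h·q'.
1.000000: (1.930000, -1.070000); f=(-1.070000, -2.933600) → (1.801600, -1.422032)
1.120000: (1.801600, -1.422032); f=(-1.422032, -2.738432) → (1.630956, -1.750644)
(p(1.24), q(1.24)) ≈ (1.6310, -1.7506)

1.6310, -1.7506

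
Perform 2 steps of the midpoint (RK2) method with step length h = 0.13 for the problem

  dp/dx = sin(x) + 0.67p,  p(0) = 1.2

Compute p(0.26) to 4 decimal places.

Midpoint: k1 = f(x_n, p_n); k2 = f(x_n + h/2, p_n + (h/2)·k1); p_{n+1} = p_n + h·k2.
x=0.000000, p=1.200000:
  k1 = f(0.000000, 1.200000) = 0.804000
  k2 = f(0.065000, 1.252260) = 0.903968
  p ← 1.200000 + 0.13·0.903968 = 1.317516
x=0.130000, p=1.317516:
  k1 = f(0.130000, 1.317516) = 1.012370
  k2 = f(0.195000, 1.383320) = 1.120591
  p ← 1.317516 + 0.13·1.120591 = 1.463193
p(0.26) ≈ 1.4632

1.4632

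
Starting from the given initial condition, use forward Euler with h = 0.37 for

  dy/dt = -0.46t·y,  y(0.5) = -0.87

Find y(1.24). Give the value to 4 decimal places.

-0.6781

Euler: y_{n+1} = y_n + h·f(t_n, y_n).
t=0.500000, y=-0.870000: f=0.200100 → y ← -0.870000 + 0.37·0.200100 = -0.795963
t=0.870000, y=-0.795963: f=0.318544 → y ← -0.795963 + 0.37·0.318544 = -0.678102
y(1.24) ≈ -0.6781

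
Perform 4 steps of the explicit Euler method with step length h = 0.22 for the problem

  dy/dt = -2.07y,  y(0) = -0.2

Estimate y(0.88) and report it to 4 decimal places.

-0.0176

Euler: y_{n+1} = y_n + h·f(t_n, y_n).
t=0.000000, y=-0.200000: f=0.414000 → y ← -0.200000 + 0.22·0.414000 = -0.108920
t=0.220000, y=-0.108920: f=0.225464 → y ← -0.108920 + 0.22·0.225464 = -0.059318
t=0.440000, y=-0.059318: f=0.122788 → y ← -0.059318 + 0.22·0.122788 = -0.032304
t=0.660000, y=-0.032304: f=0.066870 → y ← -0.032304 + 0.22·0.066870 = -0.017593
y(0.88) ≈ -0.0176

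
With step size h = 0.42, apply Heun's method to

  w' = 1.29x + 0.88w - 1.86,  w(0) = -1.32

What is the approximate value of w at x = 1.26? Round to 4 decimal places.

-6.6549

Heun: k1 = f(x_n, w_n); k2 = f(x_n + h, w_n + h·k1); w_{n+1} = w_n + (h/2)·(k1 + k2).
x=0.000000, w=-1.320000:
  k1 = f(0.000000, -1.320000) = -3.021600
  k2 = f(0.420000, -2.589072) = -3.596583
  w ← -1.320000 + (0.42/2)·(-3.021600 + (-3.596583)) = -2.709819
x=0.420000, w=-2.709819:
  k1 = f(0.420000, -2.709819) = -3.702840
  k2 = f(0.840000, -4.265011) = -4.529610
  w ← -2.709819 + (0.42/2)·(-3.702840 + (-4.529610)) = -4.438633
x=0.840000, w=-4.438633:
  k1 = f(0.840000, -4.438633) = -4.682397
  k2 = f(1.260000, -6.405240) = -5.871211
  w ← -4.438633 + (0.42/2)·(-4.682397 + (-5.871211)) = -6.654891
w(1.26) ≈ -6.6549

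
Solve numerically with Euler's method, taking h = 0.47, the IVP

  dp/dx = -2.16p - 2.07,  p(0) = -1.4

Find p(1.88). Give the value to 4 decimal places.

Euler: p_{n+1} = p_n + h·f(x_n, p_n).
x=0.000000, p=-1.400000: f=0.954000 → p ← -1.400000 + 0.47·0.954000 = -0.951620
x=0.470000, p=-0.951620: f=-0.014501 → p ← -0.951620 + 0.47·(-0.014501) = -0.958435
x=0.940000, p=-0.958435: f=0.000220 → p ← -0.958435 + 0.47·0.000220 = -0.958332
x=1.410000, p=-0.958332: f=-0.000003 → p ← -0.958332 + 0.47·(-0.000003) = -0.958333
p(1.88) ≈ -0.9583

-0.9583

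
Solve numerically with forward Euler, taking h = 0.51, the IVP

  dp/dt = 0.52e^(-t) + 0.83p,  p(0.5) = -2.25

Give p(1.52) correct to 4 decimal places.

-4.2325

Euler: p_{n+1} = p_n + h·f(t_n, p_n).
t=0.500000, p=-2.250000: f=-1.552104 → p ← -2.250000 + 0.51·(-1.552104) = -3.041573
t=1.010000, p=-3.041573: f=-2.335112 → p ← -3.041573 + 0.51·(-2.335112) = -4.232480
p(1.52) ≈ -4.2325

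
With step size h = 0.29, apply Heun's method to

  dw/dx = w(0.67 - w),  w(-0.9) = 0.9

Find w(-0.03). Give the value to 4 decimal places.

Heun: k1 = f(x_n, w_n); k2 = f(x_n + h, w_n + h·k1); w_{n+1} = w_n + (h/2)·(k1 + k2).
x=-0.900000, w=0.900000:
  k1 = f(-0.900000, 0.900000) = -0.207000
  k2 = f(-0.610000, 0.839970) = -0.142770
  w ← 0.900000 + (0.29/2)·(-0.207000 + (-0.142770)) = 0.849283
x=-0.610000, w=0.849283:
  k1 = f(-0.610000, 0.849283) = -0.152262
  k2 = f(-0.320000, 0.805127) = -0.108795
  w ← 0.849283 + (0.29/2)·(-0.152262 + (-0.108795)) = 0.811430
x=-0.320000, w=0.811430:
  k1 = f(-0.320000, 0.811430) = -0.114761
  k2 = f(-0.030000, 0.778150) = -0.084157
  w ← 0.811430 + (0.29/2)·(-0.114761 + (-0.084157)) = 0.782587
w(-0.03) ≈ 0.7826

0.7826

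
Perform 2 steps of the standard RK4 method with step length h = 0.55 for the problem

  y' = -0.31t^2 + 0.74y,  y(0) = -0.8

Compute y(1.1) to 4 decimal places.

-1.9761

RK4: k1 = f(t_n, y_n); k2 = f(t_n + h/2, y_n + (h/2)·k1); k3 = f(t_n + h/2, y_n + (h/2)·k2); k4 = f(t_n + h, y_n + h·k3); y_{n+1} = y_n + (h/6)·(k1 + 2k2 + 2k3 + k4).
t=0.000000, y=-0.800000:
  k1 = f(0.000000, -0.800000) = -0.592000
  k2 = f(0.275000, -0.962800) = -0.735916
  k3 = f(0.275000, -1.002377) = -0.765203
  k4 = f(0.550000, -1.220861) = -0.997212
  y ← -0.800000 + (0.55/6)·(k1 + 2k2 + 2k3 + k4) = -1.220883
t=0.550000, y=-1.220883:
  k1 = f(0.550000, -1.220883) = -0.997228
  k2 = f(0.825000, -1.495121) = -1.317383
  k3 = f(0.825000, -1.583163) = -1.382534
  k4 = f(1.100000, -1.981277) = -1.841245
  y ← -1.220883 + (0.55/6)·(k1 + 2k2 + 2k3 + k4) = -1.976061
y(1.1) ≈ -1.9761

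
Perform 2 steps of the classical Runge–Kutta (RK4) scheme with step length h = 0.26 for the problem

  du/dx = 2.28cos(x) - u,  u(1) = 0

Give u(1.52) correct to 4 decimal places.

0.2599

RK4: k1 = f(x_n, u_n); k2 = f(x_n + h/2, u_n + (h/2)·k1); k3 = f(x_n + h/2, u_n + (h/2)·k2); k4 = f(x_n + h, u_n + h·k3); u_{n+1} = u_n + (h/6)·(k1 + 2k2 + 2k3 + k4).
x=1.000000, u=0.000000:
  k1 = f(1.000000, 0.000000) = 1.231889
  k2 = f(1.130000, 0.160146) = 0.812639
  k3 = f(1.130000, 0.105643) = 0.867141
  k4 = f(1.260000, 0.225457) = 0.471806
  u ← 0.000000 + (0.26/6)·(k1 + 2k2 + 2k3 + k4) = 0.219408
x=1.260000, u=0.219408:
  k1 = f(1.260000, 0.219408) = 0.477855
  k2 = f(1.390000, 0.281529) = 0.128445
  k3 = f(1.390000, 0.236106) = 0.173868
  k4 = f(1.520000, 0.264613) = -0.148848
  u ← 0.219408 + (0.26/6)·(k1 + 2k2 + 2k3 + k4) = 0.259865
u(1.52) ≈ 0.2599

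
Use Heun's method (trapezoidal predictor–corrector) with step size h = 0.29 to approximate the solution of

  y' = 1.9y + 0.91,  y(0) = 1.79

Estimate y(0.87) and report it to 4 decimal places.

Heun: k1 = f(t_n, y_n); k2 = f(t_n + h, y_n + h·k1); y_{n+1} = y_n + (h/2)·(k1 + k2).
t=0.000000, y=1.790000:
  k1 = f(0.000000, 1.790000) = 4.311000
  k2 = f(0.290000, 3.040190) = 6.686361
  y ← 1.790000 + (0.29/2)·(4.311000 + 6.686361) = 3.384617
t=0.290000, y=3.384617:
  k1 = f(0.290000, 3.384617) = 7.340773
  k2 = f(0.580000, 5.513442) = 11.385539
  y ← 3.384617 + (0.29/2)·(7.340773 + 11.385539) = 6.099933
t=0.580000, y=6.099933:
  k1 = f(0.580000, 6.099933) = 12.499872
  k2 = f(0.870000, 9.724895) = 19.387301
  y ← 6.099933 + (0.29/2)·(12.499872 + 19.387301) = 10.723573
y(0.87) ≈ 10.7236

10.7236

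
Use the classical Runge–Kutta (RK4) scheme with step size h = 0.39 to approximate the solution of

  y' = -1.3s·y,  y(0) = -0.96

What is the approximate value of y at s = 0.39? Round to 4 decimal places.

-0.8696

RK4: k1 = f(s_n, y_n); k2 = f(s_n + h/2, y_n + (h/2)·k1); k3 = f(s_n + h/2, y_n + (h/2)·k2); k4 = f(s_n + h, y_n + h·k3); y_{n+1} = y_n + (h/6)·(k1 + 2k2 + 2k3 + k4).
s=0.000000, y=-0.960000:
  k1 = f(0.000000, -0.960000) = 0.000000
  k2 = f(0.195000, -0.960000) = 0.243360
  k3 = f(0.195000, -0.912545) = 0.231330
  k4 = f(0.390000, -0.869781) = 0.440979
  y ← -0.960000 + (0.39/6)·(k1 + 2k2 + 2k3 + k4) = -0.869627
y(0.39) ≈ -0.8696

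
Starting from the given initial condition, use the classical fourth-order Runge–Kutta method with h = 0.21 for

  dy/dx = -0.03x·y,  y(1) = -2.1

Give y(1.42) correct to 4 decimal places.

-2.0682

RK4: k1 = f(x_n, y_n); k2 = f(x_n + h/2, y_n + (h/2)·k1); k3 = f(x_n + h/2, y_n + (h/2)·k2); k4 = f(x_n + h, y_n + h·k3); y_{n+1} = y_n + (h/6)·(k1 + 2k2 + 2k3 + k4).
x=1.000000, y=-2.100000:
  k1 = f(1.000000, -2.100000) = 0.063000
  k2 = f(1.105000, -2.093385) = 0.069396
  k3 = f(1.105000, -2.092713) = 0.069373
  k4 = f(1.210000, -2.085432) = 0.075701
  y ← -2.100000 + (0.21/6)·(k1 + 2k2 + 2k3 + k4) = -2.085432
x=1.210000, y=-2.085432:
  k1 = f(1.210000, -2.085432) = 0.075701
  k2 = f(1.315000, -2.077483) = 0.081957
  k3 = f(1.315000, -2.076826) = 0.081931
  k4 = f(1.420000, -2.068226) = 0.088106
  y ← -2.085432 + (0.21/6)·(k1 + 2k2 + 2k3 + k4) = -2.068226
y(1.42) ≈ -2.0682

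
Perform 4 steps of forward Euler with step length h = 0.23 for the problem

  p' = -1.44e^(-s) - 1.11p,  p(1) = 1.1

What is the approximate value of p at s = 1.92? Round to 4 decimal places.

0.1159

Euler: p_{n+1} = p_n + h·f(s_n, p_n).
s=1.000000, p=1.100000: f=-1.750746 → p ← 1.100000 + 0.23·(-1.750746) = 0.697328
s=1.230000, p=0.697328: f=-1.194936 → p ← 0.697328 + 0.23·(-1.194936) = 0.422493
s=1.460000, p=0.422493: f=-0.803388 → p ← 0.422493 + 0.23·(-0.803388) = 0.237714
s=1.690000, p=0.237714: f=-0.529571 → p ← 0.237714 + 0.23·(-0.529571) = 0.115913
p(1.92) ≈ 0.1159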